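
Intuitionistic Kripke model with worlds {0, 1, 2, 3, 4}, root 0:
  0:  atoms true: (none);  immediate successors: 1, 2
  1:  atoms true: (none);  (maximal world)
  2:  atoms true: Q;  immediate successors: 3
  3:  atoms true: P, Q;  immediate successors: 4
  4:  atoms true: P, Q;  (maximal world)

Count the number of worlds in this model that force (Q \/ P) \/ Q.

0: does not force it — 0 ||-/- (Q \/ P) \/ Q: neither disjunct is forced at 0.
1: does not force it — 1 ||-/- (Q \/ P) \/ Q: neither disjunct is forced at 1.
2: forces it.
3: forces it.
4: forces it.
Worlds forcing the formula: {2, 3, 4}.

3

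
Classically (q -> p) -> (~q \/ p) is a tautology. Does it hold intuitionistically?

No

This is the material-implication-as-disjunction principle, which is not intuitionistically valid.
A Kripke countermodel: worlds a, b; order generated by a <= b; atoms true at each world — a:{}; b:{p,q}.
a ||-/- (q -> p) -> (~q \/ p): already at a itself, a ||- q -> p but a ||-/- ~q \/ p.
a ||-/- ~q \/ p: neither disjunct is forced at a.
a ||-/- ~q since b is accessible from a and b ||- q.
So the root a does not force the formula.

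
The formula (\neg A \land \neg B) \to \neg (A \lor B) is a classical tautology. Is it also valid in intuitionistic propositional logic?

Yes

This is a constructively valid De Morgan direction (conjunction of negations to negated disjunction), which is intuitionistically derivable.
If both \neg A and \neg B hold at a world, no accessible world forces A or forces B, so none forces A \lor B.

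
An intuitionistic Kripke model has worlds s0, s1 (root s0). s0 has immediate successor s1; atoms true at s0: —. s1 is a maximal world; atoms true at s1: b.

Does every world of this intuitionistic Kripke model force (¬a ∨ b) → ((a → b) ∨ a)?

s0 ⊩ (¬a ∨ b) → ((a → b) ∨ a): every world accessible from s0 that forces ¬a ∨ b (namely s0, s1) also forces (a → b) ∨ a.
Since the root s0 forces (¬a ∨ b) → ((a → b) ∨ a) and forcing is persistent (monotone upward), every world forces it.

Yes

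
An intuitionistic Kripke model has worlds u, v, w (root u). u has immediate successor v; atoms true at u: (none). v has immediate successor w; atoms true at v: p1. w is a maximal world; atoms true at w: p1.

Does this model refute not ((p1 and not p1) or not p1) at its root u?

No

u forces not ((p1 and not p1) or not p1): no world accessible from u forces (p1 and not p1) or not p1.
So the root u forces not ((p1 and not p1) or not p1); the model is not a countermodel.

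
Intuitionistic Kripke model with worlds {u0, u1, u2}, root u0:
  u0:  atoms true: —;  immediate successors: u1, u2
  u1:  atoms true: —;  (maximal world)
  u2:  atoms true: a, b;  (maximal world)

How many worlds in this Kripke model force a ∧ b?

u0: does not force it — u0 ⊮ a ∧ b since u0 fails a.
u1: does not force it — u1 ⊮ a ∧ b since u1 fails a.
u2: forces it.
Worlds forcing the formula: {u2}.

1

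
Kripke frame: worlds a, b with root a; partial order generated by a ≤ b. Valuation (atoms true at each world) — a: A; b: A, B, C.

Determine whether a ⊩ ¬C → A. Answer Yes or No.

a ⊩ ¬C → A vacuously: no world accessible from a forces the antecedent ¬C.

Yes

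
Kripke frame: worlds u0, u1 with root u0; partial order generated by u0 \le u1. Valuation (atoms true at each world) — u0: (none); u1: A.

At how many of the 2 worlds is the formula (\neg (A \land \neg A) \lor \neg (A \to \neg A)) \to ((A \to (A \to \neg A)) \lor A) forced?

u0: does not force it — u0 \nVdash (\neg (A \land \neg A) \lor \neg (A \to \neg A)) \to ((A \to (A \to \neg A)) \lor A): already at u0 itself, u0 \Vdash \neg (A \land \neg A) \lor \neg (A \to \neg A) but u0 \nVdash (A \to (A \to \neg A)) \lor A.
u1: forces it.
Worlds forcing the formula: {u1}.

1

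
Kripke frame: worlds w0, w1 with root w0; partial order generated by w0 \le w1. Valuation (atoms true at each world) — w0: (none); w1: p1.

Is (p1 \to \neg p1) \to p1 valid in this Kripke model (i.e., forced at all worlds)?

Yes

w0 \Vdash (p1 \to \neg p1) \to p1 vacuously: no world accessible from w0 forces the antecedent p1 \to \neg p1.
Since the root w0 forces (p1 \to \neg p1) \to p1 and forcing is persistent (monotone upward), every world forces it.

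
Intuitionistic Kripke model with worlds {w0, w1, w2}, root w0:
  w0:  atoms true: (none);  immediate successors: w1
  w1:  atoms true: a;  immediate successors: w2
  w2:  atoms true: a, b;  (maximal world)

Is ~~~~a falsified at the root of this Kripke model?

w0 ||- ~~~~a: no world accessible from w0 forces ~~~a.
So the root w0 forces ~~~~a; the model is not a countermodel.

No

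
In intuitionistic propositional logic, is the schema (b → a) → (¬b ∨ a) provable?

No

This is the material-implication-as-disjunction principle, which is not intuitionistically valid.
A Kripke countermodel: worlds 0, 1; order generated by 0 ≤ 1; atoms true at each world — 0:{}; 1:{a,b}.
0 ⊮ (b → a) → (¬b ∨ a): already at 0 itself, 0 ⊩ b → a but 0 ⊮ ¬b ∨ a.
0 ⊮ ¬b ∨ a: neither disjunct is forced at 0.
0 ⊮ ¬b since 1 is accessible from 0 and 1 ⊩ b.
So the root 0 does not force the formula.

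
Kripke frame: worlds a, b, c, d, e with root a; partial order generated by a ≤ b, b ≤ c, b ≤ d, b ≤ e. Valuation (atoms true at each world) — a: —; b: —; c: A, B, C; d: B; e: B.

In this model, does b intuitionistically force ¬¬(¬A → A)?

b ⊮ ¬¬(¬A → A) since d is accessible from b and d ⊩ ¬(¬A → A).
d ⊩ ¬(¬A → A): no world accessible from d forces ¬A → A.

No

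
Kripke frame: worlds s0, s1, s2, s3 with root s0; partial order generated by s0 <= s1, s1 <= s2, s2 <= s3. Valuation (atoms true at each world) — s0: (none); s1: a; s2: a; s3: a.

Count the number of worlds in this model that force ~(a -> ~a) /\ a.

3

s0: does not force it — s0 ||-/- ~(a -> ~a) /\ a since s0 fails a.
s1: forces it.
s2: forces it.
s3: forces it.
Worlds forcing the formula: {s1, s2, s3}.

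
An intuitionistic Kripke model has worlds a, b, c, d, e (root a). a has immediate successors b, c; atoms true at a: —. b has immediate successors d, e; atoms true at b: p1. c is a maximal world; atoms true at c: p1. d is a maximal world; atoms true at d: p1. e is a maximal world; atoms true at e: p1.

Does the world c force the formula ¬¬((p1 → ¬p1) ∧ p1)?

c ⊮ ¬¬((p1 → ¬p1) ∧ p1) since c is accessible from c and c ⊩ ¬((p1 → ¬p1) ∧ p1).
c ⊩ ¬((p1 → ¬p1) ∧ p1): no world accessible from c forces (p1 → ¬p1) ∧ p1.

No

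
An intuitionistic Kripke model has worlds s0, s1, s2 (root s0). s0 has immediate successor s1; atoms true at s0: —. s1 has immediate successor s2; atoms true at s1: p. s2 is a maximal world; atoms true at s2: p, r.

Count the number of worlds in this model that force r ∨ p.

s0: does not force it — s0 ⊮ r ∨ p: neither disjunct is forced at s0.
s1: forces it.
s2: forces it.
Worlds forcing the formula: {s1, s2}.

2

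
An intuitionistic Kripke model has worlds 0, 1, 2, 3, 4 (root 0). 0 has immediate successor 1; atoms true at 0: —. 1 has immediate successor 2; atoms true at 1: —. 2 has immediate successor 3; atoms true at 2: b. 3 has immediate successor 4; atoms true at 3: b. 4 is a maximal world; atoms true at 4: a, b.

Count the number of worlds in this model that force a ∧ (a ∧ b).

0: does not force it — 0 ⊮ a ∧ (a ∧ b) since 0 fails a.
1: does not force it — 1 ⊮ a ∧ (a ∧ b) since 1 fails a.
2: does not force it.
3: does not force it.
4: forces it.
Worlds forcing the formula: {4}.

1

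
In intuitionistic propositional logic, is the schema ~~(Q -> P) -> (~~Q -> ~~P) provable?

This is the distribution of double negation over implication, which is intuitionistically derivable.
Assume ~~(Q -> P) and ~~Q; suppose ~P. Then Q -> P would give ~Q (by contraposition), contradicting ~~Q; so ~(Q -> P), contradicting ~~(Q -> P). Hence ~~P.

Yes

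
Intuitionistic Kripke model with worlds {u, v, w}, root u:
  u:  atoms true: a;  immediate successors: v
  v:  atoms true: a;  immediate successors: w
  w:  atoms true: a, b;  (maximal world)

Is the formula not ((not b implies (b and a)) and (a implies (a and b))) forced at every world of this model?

No

Not every world: u does not force not ((not b implies (b and a)) and (a implies (a and b))).
u does not force not ((not b implies (b and a)) and (a implies (a and b))) since w is accessible from u and w forces (not b implies (b and a)) and (a implies (a and b)).
w forces (not b implies (b and a)) and (a implies (a and b)) since w forces both conjuncts.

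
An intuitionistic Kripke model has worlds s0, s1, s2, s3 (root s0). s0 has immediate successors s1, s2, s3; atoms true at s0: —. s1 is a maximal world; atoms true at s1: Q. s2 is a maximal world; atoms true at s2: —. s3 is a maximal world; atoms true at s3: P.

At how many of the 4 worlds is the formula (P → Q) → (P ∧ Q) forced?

s0: does not force it — s0 ⊮ (P → Q) → (P ∧ Q): at the accessible world s1, s1 ⊩ P → Q but s1 ⊮ P ∧ Q.
s1: does not force it.
s2: does not force it.
s3: forces it.
Worlds forcing the formula: {s3}.

1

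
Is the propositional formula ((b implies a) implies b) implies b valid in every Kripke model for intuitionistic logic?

No

This is Peirce's law, which is not intuitionistically valid.
A Kripke countermodel: worlds w0, w1; order generated by w0 <= w1; atoms true at each world — w0:{}; w1:{b}.
w0 does not force ((b implies a) implies b) implies b: already at w0 itself, w0 forces (b implies a) implies b but w0 does not force b.
w0 lacks atom b, so w0 does not force b.
So the root w0 does not force the formula.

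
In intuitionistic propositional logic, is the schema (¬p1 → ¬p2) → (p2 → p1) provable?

No

This is the converse of contraposition, which is not intuitionistically valid.
A Kripke countermodel: worlds s0, s1; order generated by s0 ≤ s1; atoms true at each world — s0:{p2}; s1:{p1,p2}.
s0 ⊮ (¬p1 → ¬p2) → (p2 → p1): already at s0 itself, s0 ⊩ ¬p1 → ¬p2 but s0 ⊮ p2 → p1.
s0 ⊮ p2 → p1: already at s0 itself, s0 ⊩ p2 but s0 ⊮ p1.
s0 lacks atom p1, so s0 ⊮ p1.
So the root s0 does not force the formula.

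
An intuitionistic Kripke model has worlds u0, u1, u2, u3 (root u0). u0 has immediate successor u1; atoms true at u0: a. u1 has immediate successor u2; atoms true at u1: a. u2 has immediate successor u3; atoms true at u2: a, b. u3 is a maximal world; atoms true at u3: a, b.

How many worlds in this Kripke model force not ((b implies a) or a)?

u0: does not force it — u0 does not force not ((b implies a) or a) since u0 is accessible from u0 and u0 forces (b implies a) or a.
u1: does not force it — u1 does not force not ((b implies a) or a) since u1 is accessible from u1 and u1 forces (b implies a) or a.
u2: does not force it.
u3: does not force it.
Worlds forcing the formula: { }.

0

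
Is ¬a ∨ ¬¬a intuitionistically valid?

This is the weak law of excluded middle, which is not intuitionistically valid.
A Kripke countermodel: worlds u, v, w; order generated by u ≤ v, u ≤ w; atoms true at each world — u:{}; v:{a}; w:{}.
u ⊮ ¬a ∨ ¬¬a: neither disjunct is forced at u.
u ⊮ ¬a since v is accessible from u and v ⊩ a.
So the root u does not force the formula.

No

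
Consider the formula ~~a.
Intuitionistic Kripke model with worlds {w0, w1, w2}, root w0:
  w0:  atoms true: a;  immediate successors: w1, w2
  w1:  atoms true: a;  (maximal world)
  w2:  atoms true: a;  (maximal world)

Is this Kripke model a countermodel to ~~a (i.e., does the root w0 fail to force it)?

w0 ||- ~~a: no world accessible from w0 forces ~a.
So the root w0 forces ~~a; the model is not a countermodel.

No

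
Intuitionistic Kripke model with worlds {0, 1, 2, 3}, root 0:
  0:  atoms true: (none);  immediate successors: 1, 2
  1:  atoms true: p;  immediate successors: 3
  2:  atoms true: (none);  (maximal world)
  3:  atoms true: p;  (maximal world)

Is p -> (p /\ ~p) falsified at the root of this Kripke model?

0 ||-/- p -> (p /\ ~p): at the accessible world 1, 1 ||- p but 1 ||-/- p /\ ~p.
1 ||-/- p /\ ~p since 1 fails ~p.
So the root 0 does not force p -> (p /\ ~p); the model is a countermodel.

Yes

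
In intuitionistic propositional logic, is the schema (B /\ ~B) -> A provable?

Yes

This is an instance of ex falso quodlibet, which is intuitionistically derivable.
No world can force both B and ~B, so the antecedent B /\ ~B is never forced and the implication holds vacuously at every world.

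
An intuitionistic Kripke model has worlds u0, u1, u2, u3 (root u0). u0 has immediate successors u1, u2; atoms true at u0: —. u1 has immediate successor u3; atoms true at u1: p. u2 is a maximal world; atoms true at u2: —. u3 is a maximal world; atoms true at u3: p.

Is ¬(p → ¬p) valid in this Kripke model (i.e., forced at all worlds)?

No

Not every world: u0 ⊮ ¬(p → ¬p).
u0 ⊮ ¬(p → ¬p) since u2 is accessible from u0 and u2 ⊩ p → ¬p.
u2 ⊩ p → ¬p vacuously: no world accessible from u2 forces the antecedent p.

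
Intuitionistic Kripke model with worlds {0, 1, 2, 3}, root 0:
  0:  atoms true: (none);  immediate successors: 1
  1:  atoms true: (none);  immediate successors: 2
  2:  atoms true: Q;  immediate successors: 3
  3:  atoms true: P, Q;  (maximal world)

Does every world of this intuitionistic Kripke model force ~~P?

Yes

0 ||- ~~P: no world accessible from 0 forces ~P.
Since the root 0 forces ~~P and forcing is persistent (monotone upward), every world forces it.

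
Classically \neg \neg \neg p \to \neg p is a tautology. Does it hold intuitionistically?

Yes

This is triple-negation reduction, which is intuitionistically derivable.
Assume \neg \neg \neg p and suppose p. Then \neg \neg p (double-negation introduction), contradicting \neg \neg \neg p. So \neg p.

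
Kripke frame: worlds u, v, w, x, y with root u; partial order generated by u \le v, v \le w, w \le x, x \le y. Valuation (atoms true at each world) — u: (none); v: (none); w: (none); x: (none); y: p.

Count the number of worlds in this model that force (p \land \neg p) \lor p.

1

u: does not force it — u \nVdash (p \land \neg p) \lor p: neither disjunct is forced at u.
v: does not force it — v \nVdash (p \land \neg p) \lor p: neither disjunct is forced at v.
w: does not force it.
x: does not force it.
y: forces it.
Worlds forcing the formula: {y}.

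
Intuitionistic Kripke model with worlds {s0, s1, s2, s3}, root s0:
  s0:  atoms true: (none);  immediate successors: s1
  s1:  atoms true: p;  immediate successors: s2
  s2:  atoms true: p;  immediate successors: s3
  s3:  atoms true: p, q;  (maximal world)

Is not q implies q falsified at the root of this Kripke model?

No

s0 forces not q implies q vacuously: no world accessible from s0 forces the antecedent not q.
So the root s0 forces not q implies q; the model is not a countermodel.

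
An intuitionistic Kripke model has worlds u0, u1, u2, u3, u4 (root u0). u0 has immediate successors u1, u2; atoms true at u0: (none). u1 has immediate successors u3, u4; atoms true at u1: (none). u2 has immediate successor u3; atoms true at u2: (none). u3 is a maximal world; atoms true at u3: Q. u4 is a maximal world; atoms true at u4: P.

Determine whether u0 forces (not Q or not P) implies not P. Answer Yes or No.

No

u0 does not force (not Q or not P) implies not P: at the accessible world u4, u4 forces not Q or not P but u4 does not force not P.
u4 does not force not P since u4 is accessible from u4 and u4 forces P.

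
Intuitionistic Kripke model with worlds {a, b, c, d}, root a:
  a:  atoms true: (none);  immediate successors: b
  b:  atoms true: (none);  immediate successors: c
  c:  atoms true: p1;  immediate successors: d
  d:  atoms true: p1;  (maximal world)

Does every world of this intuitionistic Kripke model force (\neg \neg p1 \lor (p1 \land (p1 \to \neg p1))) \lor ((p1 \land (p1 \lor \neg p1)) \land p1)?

a \Vdash (\neg \neg p1 \lor (p1 \land (p1 \to \neg p1))) \lor ((p1 \land (p1 \lor \neg p1)) \land p1) via the disjunct \neg \neg p1 \lor (p1 \land (p1 \to \neg p1)).
Since the root a forces (\neg \neg p1 \lor (p1 \land (p1 \to \neg p1))) \lor ((p1 \land (p1 \lor \neg p1)) \land p1) and forcing is persistent (monotone upward), every world forces it.

Yes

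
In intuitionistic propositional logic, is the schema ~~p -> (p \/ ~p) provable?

This is a variant of double-negation elimination (deriving excluded middle from double negation), which is not intuitionistically valid.
A Kripke countermodel: worlds u0, u1; order generated by u0 <= u1; atoms true at each world — u0:{}; u1:{p}.
u0 ||-/- ~~p -> (p \/ ~p): already at u0 itself, u0 ||- ~~p but u0 ||-/- p \/ ~p.
u0 ||-/- p \/ ~p: neither disjunct is forced at u0.
u0 lacks atom p, so u0 ||-/- p.
So the root u0 does not force the formula.

No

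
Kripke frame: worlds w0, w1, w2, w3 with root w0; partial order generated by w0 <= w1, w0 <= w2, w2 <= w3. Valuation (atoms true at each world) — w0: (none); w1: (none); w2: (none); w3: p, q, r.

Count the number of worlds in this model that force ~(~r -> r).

w0: does not force it — w0 ||-/- ~(~r -> r) since w2 is accessible from w0 and w2 ||- ~r -> r.
w1: forces it.
w2: does not force it — w2 ||-/- ~(~r -> r) since w2 is accessible from w2 and w2 ||- ~r -> r.
w3: does not force it.
Worlds forcing the formula: {w1}.

1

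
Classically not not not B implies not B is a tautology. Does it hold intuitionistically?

Yes

This is triple-negation reduction, which is intuitionistically derivable.
Assume not not not B and suppose B. Then not not B (double-negation introduction), contradicting not not not B. So not B.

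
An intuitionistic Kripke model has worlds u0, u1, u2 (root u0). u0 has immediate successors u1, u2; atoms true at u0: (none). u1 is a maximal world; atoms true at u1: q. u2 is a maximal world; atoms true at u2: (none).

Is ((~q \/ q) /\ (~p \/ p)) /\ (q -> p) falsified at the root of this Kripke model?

Yes

u0 ||-/- ((~q \/ q) /\ (~p \/ p)) /\ (q -> p) since u0 fails (~q \/ q) /\ (~p \/ p).
So the root u0 does not force ((~q \/ q) /\ (~p \/ p)) /\ (q -> p); the model is a countermodel.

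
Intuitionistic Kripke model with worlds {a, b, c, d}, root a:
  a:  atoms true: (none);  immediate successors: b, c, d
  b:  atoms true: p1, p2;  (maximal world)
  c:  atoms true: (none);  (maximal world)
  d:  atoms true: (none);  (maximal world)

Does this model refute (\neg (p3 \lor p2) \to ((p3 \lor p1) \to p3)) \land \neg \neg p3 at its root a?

Yes

a \nVdash (\neg (p3 \lor p2) \to ((p3 \lor p1) \to p3)) \land \neg \neg p3 since a fails \neg \neg p3.
So the root a does not force (\neg (p3 \lor p2) \to ((p3 \lor p1) \to p3)) \land \neg \neg p3; the model is a countermodel.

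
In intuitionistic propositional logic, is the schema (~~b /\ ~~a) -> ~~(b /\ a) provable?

This is the distribution of double negation over conjunction, which is intuitionistically derivable.
Assume ~~b, ~~a, and ~(b /\ a). From b we'd get ~a (since b /\ a is refuted), contradicting ~~a; so ~b, contradicting ~~b.

Yes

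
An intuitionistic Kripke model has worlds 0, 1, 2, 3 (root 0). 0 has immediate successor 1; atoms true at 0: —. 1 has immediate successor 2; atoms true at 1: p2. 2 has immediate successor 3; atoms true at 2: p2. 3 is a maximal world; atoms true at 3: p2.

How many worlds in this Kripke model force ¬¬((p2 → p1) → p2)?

0: forces it.
1: forces it.
2: forces it.
3: forces it.
Worlds forcing the formula: {0, 1, 2, 3}.

4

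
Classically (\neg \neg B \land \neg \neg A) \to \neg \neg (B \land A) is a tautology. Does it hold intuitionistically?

Yes

This is the distribution of double negation over conjunction, which is intuitionistically derivable.
Assume \neg \neg B, \neg \neg A, and \neg (B \land A). From B we'd get \neg A (since B \land A is refuted), contradicting \neg \neg A; so \neg B, contradicting \neg \neg B.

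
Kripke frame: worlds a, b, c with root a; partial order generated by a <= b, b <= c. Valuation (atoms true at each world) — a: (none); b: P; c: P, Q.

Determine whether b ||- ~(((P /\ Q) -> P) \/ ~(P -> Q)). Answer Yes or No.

b ||-/- ~(((P /\ Q) -> P) \/ ~(P -> Q)) since b is accessible from b and b ||- ((P /\ Q) -> P) \/ ~(P -> Q).
b ||- ((P /\ Q) -> P) \/ ~(P -> Q) via the disjunct (P /\ Q) -> P.

No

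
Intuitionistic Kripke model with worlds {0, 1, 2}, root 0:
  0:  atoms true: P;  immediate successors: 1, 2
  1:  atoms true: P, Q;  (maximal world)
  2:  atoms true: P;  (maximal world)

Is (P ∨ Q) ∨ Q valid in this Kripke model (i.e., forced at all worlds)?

0 ⊩ (P ∨ Q) ∨ Q via the disjunct P ∨ Q.
Since the root 0 forces (P ∨ Q) ∨ Q and forcing is persistent (monotone upward), every world forces it.

Yes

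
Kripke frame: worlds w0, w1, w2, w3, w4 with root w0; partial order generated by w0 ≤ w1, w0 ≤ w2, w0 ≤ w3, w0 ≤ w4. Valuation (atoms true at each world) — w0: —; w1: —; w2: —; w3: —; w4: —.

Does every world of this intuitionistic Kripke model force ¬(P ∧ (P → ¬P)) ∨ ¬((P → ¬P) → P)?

w0 ⊩ ¬(P ∧ (P → ¬P)) ∨ ¬((P → ¬P) → P) via the disjunct ¬(P ∧ (P → ¬P)).
Since the root w0 forces ¬(P ∧ (P → ¬P)) ∨ ¬((P → ¬P) → P) and forcing is persistent (monotone upward), every world forces it.

Yes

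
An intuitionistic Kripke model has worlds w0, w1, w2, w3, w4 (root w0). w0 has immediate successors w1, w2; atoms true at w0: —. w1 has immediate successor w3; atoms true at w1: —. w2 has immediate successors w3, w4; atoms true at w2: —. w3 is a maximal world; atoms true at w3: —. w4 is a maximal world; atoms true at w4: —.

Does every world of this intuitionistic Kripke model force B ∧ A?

Not every world: w0 ⊮ B ∧ A.
w0 ⊮ B ∧ A since w0 fails B.

No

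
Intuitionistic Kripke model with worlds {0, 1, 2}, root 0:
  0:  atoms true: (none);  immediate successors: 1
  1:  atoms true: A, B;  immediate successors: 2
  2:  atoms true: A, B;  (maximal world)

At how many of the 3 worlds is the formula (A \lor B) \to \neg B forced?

0: does not force it — 0 \nVdash (A \lor B) \to \neg B: at the accessible world 1, 1 \Vdash A \lor B but 1 \nVdash \neg B.
1: does not force it — 1 \nVdash (A \lor B) \to \neg B: already at 1 itself, 1 \Vdash A \lor B but 1 \nVdash \neg B.
2: does not force it.
Worlds forcing the formula: { }.

0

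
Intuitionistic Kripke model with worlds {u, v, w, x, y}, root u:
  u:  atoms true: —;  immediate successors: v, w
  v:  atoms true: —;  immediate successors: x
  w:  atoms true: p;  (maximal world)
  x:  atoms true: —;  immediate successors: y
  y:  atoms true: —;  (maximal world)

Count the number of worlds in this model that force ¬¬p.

1

u: does not force it — u ⊮ ¬¬p since v is accessible from u and v ⊩ ¬p.
v: does not force it — v ⊮ ¬¬p since v is accessible from v and v ⊩ ¬p.
w: forces it.
x: does not force it.
y: does not force it.
Worlds forcing the formula: {w}.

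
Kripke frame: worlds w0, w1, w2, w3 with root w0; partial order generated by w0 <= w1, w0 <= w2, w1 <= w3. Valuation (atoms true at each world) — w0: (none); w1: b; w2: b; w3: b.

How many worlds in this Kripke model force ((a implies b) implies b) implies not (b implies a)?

4

w0: forces it.
w1: forces it.
w2: forces it.
w3: forces it.
Worlds forcing the formula: {w0, w1, w2, w3}.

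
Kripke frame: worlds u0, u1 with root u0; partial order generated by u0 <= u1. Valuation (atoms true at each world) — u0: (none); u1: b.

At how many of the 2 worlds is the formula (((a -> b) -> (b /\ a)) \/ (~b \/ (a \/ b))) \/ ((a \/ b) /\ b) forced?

u0: does not force it — u0 ||-/- (((a -> b) -> (b /\ a)) \/ (~b \/ (a \/ b))) \/ ((a \/ b) /\ b): neither disjunct is forced at u0.
u1: forces it.
Worlds forcing the formula: {u1}.

1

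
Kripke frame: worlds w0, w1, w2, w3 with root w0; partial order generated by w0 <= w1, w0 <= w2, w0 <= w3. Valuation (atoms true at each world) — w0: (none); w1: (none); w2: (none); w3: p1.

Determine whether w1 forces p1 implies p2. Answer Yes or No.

w1 forces p1 implies p2 vacuously: no world accessible from w1 forces the antecedent p1.

Yes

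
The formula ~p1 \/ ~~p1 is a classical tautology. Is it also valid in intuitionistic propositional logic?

This is the weak law of excluded middle, which is not intuitionistically valid.
A Kripke countermodel: worlds 0, 1, 2; order generated by 0 <= 1, 0 <= 2; atoms true at each world — 0:{}; 1:{p1}; 2:{}.
0 ||-/- ~p1 \/ ~~p1: neither disjunct is forced at 0.
0 ||-/- ~p1 since 1 is accessible from 0 and 1 ||- p1.
So the root 0 does not force the formula.

No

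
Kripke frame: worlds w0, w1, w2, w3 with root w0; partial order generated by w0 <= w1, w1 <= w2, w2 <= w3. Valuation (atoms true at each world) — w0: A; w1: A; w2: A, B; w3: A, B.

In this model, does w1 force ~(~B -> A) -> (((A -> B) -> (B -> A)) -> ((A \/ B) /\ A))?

Yes

w1 ||- ~(~B -> A) -> (((A -> B) -> (B -> A)) -> ((A \/ B) /\ A)) vacuously: no world accessible from w1 forces the antecedent ~(~B -> A).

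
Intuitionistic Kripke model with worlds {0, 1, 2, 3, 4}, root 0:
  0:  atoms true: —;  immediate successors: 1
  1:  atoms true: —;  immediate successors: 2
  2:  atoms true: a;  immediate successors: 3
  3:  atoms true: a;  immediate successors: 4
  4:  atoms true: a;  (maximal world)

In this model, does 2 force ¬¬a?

Yes

2 ⊩ ¬¬a: no world accessible from 2 forces ¬a.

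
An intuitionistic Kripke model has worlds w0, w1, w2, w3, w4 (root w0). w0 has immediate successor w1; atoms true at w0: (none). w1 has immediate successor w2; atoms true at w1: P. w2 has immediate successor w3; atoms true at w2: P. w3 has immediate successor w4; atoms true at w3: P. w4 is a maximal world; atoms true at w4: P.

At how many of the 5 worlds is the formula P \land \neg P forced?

w0: does not force it — w0 \nVdash P \land \neg P since w0 fails P.
w1: does not force it.
w2: does not force it.
w3: does not force it.
w4: does not force it.
Worlds forcing the formula: { }.

0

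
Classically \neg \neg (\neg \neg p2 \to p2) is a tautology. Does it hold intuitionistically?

This is the double negation of double-negation elimination, which is intuitionistically derivable.
By Glivenko's theorem the double negation of any classical propositional tautology is intuitionistically provable; \neg \neg p2 \to p2 is classically a tautology.

Yes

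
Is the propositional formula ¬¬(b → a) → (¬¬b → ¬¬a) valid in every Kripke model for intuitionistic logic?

This is the distribution of double negation over implication, which is intuitionistically derivable.
Assume ¬¬(b → a) and ¬¬b; suppose ¬a. Then b → a would give ¬b (by contraposition), contradicting ¬¬b; so ¬(b → a), contradicting ¬¬(b → a). Hence ¬¬a.

Yes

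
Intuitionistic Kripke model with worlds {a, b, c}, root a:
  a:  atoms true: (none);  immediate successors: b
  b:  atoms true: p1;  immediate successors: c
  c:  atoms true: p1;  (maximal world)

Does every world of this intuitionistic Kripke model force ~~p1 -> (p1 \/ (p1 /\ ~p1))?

No

Not every world: a ||-/- ~~p1 -> (p1 \/ (p1 /\ ~p1)).
a ||-/- ~~p1 -> (p1 \/ (p1 /\ ~p1)): already at a itself, a ||- ~~p1 but a ||-/- p1 \/ (p1 /\ ~p1).
a ||-/- p1 \/ (p1 /\ ~p1): neither disjunct is forced at a.
a lacks atom p1, so a ||-/- p1.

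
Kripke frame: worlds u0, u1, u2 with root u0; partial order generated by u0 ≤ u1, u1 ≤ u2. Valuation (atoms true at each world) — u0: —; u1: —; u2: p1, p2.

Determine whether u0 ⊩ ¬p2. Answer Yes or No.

u0 ⊮ ¬p2 since u2 is accessible from u0 and u2 ⊩ p2.

No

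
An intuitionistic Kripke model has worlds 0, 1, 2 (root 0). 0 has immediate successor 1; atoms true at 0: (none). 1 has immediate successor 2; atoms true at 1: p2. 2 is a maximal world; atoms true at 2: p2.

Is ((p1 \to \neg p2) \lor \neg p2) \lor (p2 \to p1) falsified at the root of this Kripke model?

No

0 \Vdash ((p1 \to \neg p2) \lor \neg p2) \lor (p2 \to p1) via the disjunct (p1 \to \neg p2) \lor \neg p2.
So the root 0 forces ((p1 \to \neg p2) \lor \neg p2) \lor (p2 \to p1); the model is not a countermodel.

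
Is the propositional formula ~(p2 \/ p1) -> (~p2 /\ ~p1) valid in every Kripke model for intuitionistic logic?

This is a constructively valid De Morgan direction (negated disjunction to conjunction of negations), which is intuitionistically derivable.
From ~(p2 \/ p1): if p2 held then p2 \/ p1 would, contradiction — so ~p2; similarly ~p1.

Yes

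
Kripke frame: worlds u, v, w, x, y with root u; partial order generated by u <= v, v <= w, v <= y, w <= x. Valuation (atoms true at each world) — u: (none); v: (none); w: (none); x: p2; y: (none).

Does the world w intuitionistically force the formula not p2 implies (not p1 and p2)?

w forces not p2 implies (not p1 and p2) vacuously: no world accessible from w forces the antecedent not p2.

Yes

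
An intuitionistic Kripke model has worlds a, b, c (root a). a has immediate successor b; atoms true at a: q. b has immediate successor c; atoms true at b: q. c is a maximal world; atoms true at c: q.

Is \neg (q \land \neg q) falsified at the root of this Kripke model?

No

a \Vdash \neg (q \land \neg q): no world accessible from a forces q \land \neg q.
So the root a forces \neg (q \land \neg q); the model is not a countermodel.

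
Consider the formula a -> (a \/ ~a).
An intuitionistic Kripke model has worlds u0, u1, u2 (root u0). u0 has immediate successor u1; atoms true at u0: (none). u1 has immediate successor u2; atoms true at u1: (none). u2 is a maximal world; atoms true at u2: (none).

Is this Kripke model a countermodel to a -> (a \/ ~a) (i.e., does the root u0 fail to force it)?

u0 ||- a -> (a \/ ~a) vacuously: no world accessible from u0 forces the antecedent a.
So the root u0 forces a -> (a \/ ~a); the model is not a countermodel.

No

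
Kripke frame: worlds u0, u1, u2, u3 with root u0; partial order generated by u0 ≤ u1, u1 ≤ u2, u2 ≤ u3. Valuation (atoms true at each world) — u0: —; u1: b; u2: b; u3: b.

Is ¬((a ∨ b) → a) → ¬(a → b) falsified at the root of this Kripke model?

u0 ⊮ ¬((a ∨ b) → a) → ¬(a → b): already at u0 itself, u0 ⊩ ¬((a ∨ b) → a) but u0 ⊮ ¬(a → b).
u0 ⊮ ¬(a → b) since u0 is accessible from u0 and u0 ⊩ a → b.
u0 ⊩ a → b vacuously: no world accessible from u0 forces the antecedent a.
So the root u0 does not force ¬((a ∨ b) → a) → ¬(a → b); the model is a countermodel.

Yes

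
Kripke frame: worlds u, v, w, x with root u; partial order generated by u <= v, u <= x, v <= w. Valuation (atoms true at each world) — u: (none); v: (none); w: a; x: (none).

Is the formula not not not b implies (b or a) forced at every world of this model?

No

Not every world: u does not force not not not b implies (b or a).
u does not force not not not b implies (b or a): already at u itself, u forces not not not b but u does not force b or a.
u does not force b or a: neither disjunct is forced at u.
u lacks atom b, so u does not force b.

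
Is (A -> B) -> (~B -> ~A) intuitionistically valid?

Yes

This is the forward direction of contraposition, which is intuitionistically derivable.
Assume A -> B and ~B. If A held then B would follow, contradicting ~B; so ~A.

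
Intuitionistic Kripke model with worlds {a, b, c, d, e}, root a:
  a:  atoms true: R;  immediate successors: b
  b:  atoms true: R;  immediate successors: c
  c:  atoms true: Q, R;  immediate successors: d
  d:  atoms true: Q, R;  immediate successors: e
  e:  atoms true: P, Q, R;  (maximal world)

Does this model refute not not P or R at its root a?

a forces not not P or R via the disjunct not not P.
So the root a forces not not P or R; the model is not a countermodel.

No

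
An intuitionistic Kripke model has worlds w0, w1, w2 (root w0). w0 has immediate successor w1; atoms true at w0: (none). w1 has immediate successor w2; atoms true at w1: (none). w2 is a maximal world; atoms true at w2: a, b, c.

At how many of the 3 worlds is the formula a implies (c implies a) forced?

w0: forces it.
w1: forces it.
w2: forces it.
Worlds forcing the formula: {w0, w1, w2}.

3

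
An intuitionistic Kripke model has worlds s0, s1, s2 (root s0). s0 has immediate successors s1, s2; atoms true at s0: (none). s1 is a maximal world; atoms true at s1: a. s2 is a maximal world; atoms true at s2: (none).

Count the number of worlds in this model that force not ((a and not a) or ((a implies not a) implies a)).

s0: does not force it — s0 does not force not ((a and not a) or ((a implies not a) implies a)) since s1 is accessible from s0 and s1 forces (a and not a) or ((a implies not a) implies a).
s1: does not force it.
s2: forces it.
Worlds forcing the formula: {s2}.

1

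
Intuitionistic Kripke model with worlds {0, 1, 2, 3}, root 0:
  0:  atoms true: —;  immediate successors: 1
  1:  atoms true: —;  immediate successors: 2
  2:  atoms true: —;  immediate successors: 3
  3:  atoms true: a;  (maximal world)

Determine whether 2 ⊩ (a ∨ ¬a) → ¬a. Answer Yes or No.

2 ⊮ (a ∨ ¬a) → ¬a: at the accessible world 3, 3 ⊩ a ∨ ¬a but 3 ⊮ ¬a.
3 ⊮ ¬a since 3 is accessible from 3 and 3 ⊩ a.

No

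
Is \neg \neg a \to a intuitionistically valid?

This is double-negation elimination, which is not intuitionistically valid.
A Kripke countermodel: worlds u0, u1; order generated by u0 \le u1; atoms true at each world — u0:{}; u1:{a}.
u0 \nVdash \neg \neg a \to a: already at u0 itself, u0 \Vdash \neg \neg a but u0 \nVdash a.
u0 lacks atom a, so u0 \nVdash a.
So the root u0 does not force the formula.

No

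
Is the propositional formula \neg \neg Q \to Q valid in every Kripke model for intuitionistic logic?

No

This is double-negation elimination, which is not intuitionistically valid.
A Kripke countermodel: worlds u0, u1; order generated by u0 \le u1; atoms true at each world — u0:{}; u1:{Q}.
u0 \nVdash \neg \neg Q \to Q: already at u0 itself, u0 \Vdash \neg \neg Q but u0 \nVdash Q.
u0 lacks atom Q, so u0 \nVdash Q.
So the root u0 does not force the formula.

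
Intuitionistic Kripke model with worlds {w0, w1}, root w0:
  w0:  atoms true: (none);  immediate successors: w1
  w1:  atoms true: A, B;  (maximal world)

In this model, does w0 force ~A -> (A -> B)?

Yes

w0 ||- ~A -> (A -> B) vacuously: no world accessible from w0 forces the antecedent ~A.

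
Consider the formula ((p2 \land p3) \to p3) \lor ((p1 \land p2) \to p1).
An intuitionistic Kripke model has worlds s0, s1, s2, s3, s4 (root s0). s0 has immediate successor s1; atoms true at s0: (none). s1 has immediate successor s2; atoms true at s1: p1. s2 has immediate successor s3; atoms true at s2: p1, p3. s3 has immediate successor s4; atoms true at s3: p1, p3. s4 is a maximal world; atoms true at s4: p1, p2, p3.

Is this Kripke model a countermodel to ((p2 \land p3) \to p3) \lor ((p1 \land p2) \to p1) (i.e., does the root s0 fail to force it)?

s0 \Vdash ((p2 \land p3) \to p3) \lor ((p1 \land p2) \to p1) via the disjunct (p2 \land p3) \to p3.
So the root s0 forces ((p2 \land p3) \to p3) \lor ((p1 \land p2) \to p1); the model is not a countermodel.

No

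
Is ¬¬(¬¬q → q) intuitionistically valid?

This is the double negation of double-negation elimination, which is intuitionistically derivable.
By Glivenko's theorem the double negation of any classical propositional tautology is intuitionistically provable; ¬¬q → q is classically a tautology.

Yes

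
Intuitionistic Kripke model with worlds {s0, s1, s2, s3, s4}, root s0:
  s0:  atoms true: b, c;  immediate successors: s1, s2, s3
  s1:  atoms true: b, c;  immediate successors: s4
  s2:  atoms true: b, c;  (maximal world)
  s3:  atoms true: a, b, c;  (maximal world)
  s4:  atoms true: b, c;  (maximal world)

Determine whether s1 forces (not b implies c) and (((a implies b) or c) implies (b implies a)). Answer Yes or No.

No

s1 does not force (not b implies c) and (((a implies b) or c) implies (b implies a)) since s1 fails ((a implies b) or c) implies (b implies a).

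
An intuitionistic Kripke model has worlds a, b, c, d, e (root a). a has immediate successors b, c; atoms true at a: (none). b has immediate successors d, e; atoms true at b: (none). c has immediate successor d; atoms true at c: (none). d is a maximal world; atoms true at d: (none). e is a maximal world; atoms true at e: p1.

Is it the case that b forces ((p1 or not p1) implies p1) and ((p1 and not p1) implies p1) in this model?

No

b does not force ((p1 or not p1) implies p1) and ((p1 and not p1) implies p1) since b fails (p1 or not p1) implies p1.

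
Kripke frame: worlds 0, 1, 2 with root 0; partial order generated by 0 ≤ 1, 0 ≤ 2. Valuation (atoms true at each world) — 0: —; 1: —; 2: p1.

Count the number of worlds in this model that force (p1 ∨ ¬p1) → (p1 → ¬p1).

1

0: does not force it — 0 ⊮ (p1 ∨ ¬p1) → (p1 → ¬p1): at the accessible world 2, 2 ⊩ p1 ∨ ¬p1 but 2 ⊮ p1 → ¬p1.
1: forces it.
2: does not force it — 2 ⊮ (p1 ∨ ¬p1) → (p1 → ¬p1): already at 2 itself, 2 ⊩ p1 ∨ ¬p1 but 2 ⊮ p1 → ¬p1.
Worlds forcing the formula: {1}.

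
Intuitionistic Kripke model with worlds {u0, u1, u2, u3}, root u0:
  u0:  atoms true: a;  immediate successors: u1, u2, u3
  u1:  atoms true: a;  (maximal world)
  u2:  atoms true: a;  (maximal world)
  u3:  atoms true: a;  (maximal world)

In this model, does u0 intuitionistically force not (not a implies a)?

No

u0 does not force not (not a implies a) since u0 is accessible from u0 and u0 forces not a implies a.
u0 forces not a implies a vacuously: no world accessible from u0 forces the antecedent not a.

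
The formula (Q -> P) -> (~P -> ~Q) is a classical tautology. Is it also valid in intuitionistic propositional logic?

This is the forward direction of contraposition, which is intuitionistically derivable.
Assume Q -> P and ~P. If Q held then P would follow, contradicting ~P; so ~Q.

Yes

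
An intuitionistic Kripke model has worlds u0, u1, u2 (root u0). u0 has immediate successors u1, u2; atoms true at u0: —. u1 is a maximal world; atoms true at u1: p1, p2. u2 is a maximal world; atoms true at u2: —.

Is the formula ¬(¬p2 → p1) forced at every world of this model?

No

Not every world: u0 ⊮ ¬(¬p2 → p1).
u0 ⊮ ¬(¬p2 → p1) since u1 is accessible from u0 and u1 ⊩ ¬p2 → p1.
u1 ⊩ ¬p2 → p1 vacuously: no world accessible from u1 forces the antecedent ¬p2.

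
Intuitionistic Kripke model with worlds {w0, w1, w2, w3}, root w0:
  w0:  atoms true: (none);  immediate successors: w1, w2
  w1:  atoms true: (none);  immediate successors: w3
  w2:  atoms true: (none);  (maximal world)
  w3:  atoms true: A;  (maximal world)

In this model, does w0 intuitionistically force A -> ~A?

No

w0 ||-/- A -> ~A: at the accessible world w3, w3 ||- A but w3 ||-/- ~A.
w3 ||-/- ~A since w3 is accessible from w3 and w3 ||- A.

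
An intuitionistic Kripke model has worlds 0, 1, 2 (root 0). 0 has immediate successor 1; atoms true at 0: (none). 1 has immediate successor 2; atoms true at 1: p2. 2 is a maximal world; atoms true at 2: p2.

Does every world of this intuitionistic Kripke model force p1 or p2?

No

Not every world: 0 does not force p1 or p2.
0 does not force p1 or p2: neither disjunct is forced at 0.
0 lacks atom p1, so 0 does not force p1.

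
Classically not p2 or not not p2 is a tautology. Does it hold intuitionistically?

This is the weak law of excluded middle, which is not intuitionistically valid.
A Kripke countermodel: worlds s0, s1, s2; order generated by s0 <= s1, s0 <= s2; atoms true at each world — s0:{}; s1:{p2}; s2:{}.
s0 does not force not p2 or not not p2: neither disjunct is forced at s0.
s0 does not force not p2 since s1 is accessible from s0 and s1 forces p2.
So the root s0 does not force the formula.

No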